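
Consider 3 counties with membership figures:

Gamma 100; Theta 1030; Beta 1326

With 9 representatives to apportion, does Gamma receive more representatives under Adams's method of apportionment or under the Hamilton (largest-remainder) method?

Adams

Adams: Gamma 1, Theta 4, Beta 4.
Hamilton: Gamma 0, Theta 4, Beta 5.
Gamma gets 1 under Adams and 0 under Hamilton.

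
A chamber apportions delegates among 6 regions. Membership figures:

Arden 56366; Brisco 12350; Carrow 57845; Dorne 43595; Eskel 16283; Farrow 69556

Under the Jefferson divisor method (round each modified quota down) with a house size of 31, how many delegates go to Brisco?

Standard divisor 255995/31 ≈ 8257.903; standard quotas: Arden 6.826, Brisco 1.496, Carrow 7.005, Dorne 5.279, Eskel 1.972, Farrow 8.423.
Rounding down gives 6, 1, 7, 5, 1, 8 = 28 seats, so the divisor must be adjusted.
With modified divisor 7500: modified quotas Arden 7.515, Brisco 1.647, Carrow 7.713, Dorne 5.813, Eskel 2.171, Farrow 9.274.
Rounding down: Arden 7, Brisco 1, Carrow 7, Dorne 5, Eskel 2, Farrow 9 (total 31).
Brisco receives 1.

1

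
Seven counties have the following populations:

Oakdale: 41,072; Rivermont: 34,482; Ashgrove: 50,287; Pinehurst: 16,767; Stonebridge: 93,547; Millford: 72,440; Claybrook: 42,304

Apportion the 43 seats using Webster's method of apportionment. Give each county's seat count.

Oakdale: 5, Rivermont: 4, Ashgrove: 6, Pinehurst: 2, Stonebridge: 12, Millford: 9, Claybrook: 5

Standard divisor 350899/43 ≈ 8160.442; standard quotas: Oakdale 5.033, Rivermont 4.226, Ashgrove 6.162, Pinehurst 2.055, Stonebridge 11.463, Millford 8.877, Claybrook 5.184.
Rounding to the nearest integer gives 5, 4, 6, 2, 11, 9, 5 = 42 seats, so the divisor must be adjusted.
With modified divisor 7900: modified quotas Oakdale 5.199, Rivermont 4.365, Ashgrove 6.365, Pinehurst 2.122, Stonebridge 11.841, Millford 9.170, Claybrook 5.355.
Rounding to the nearest integer: Oakdale 5, Rivermont 4, Ashgrove 6, Pinehurst 2, Stonebridge 12, Millford 9, Claybrook 5 (total 43).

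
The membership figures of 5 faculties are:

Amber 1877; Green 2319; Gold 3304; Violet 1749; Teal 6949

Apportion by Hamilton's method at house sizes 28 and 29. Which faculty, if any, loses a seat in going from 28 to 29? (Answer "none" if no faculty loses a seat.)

At 28 seats: Amber 3, Green 4, Gold 6, Violet 3, Teal 12.
At 29 seats: Amber 3, Green 4, Gold 6, Violet 3, Teal 13.
No faculty's allocation decreased.

none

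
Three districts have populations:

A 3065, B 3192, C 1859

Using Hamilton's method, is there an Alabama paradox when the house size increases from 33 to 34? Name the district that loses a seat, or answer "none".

none

At 33 seats: A 12, B 13, C 8.
At 34 seats: A 13, B 13, C 8.
No district's allocation decreased.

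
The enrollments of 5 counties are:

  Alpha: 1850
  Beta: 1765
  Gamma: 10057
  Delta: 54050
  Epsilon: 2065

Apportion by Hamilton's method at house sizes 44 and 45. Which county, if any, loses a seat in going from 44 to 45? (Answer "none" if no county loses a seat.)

At 44 seats: Alpha 1, Beta 1, Gamma 7, Delta 34, Epsilon 1.
At 45 seats: Alpha 1, Beta 1, Gamma 7, Delta 35, Epsilon 1.
No county's allocation decreased.

none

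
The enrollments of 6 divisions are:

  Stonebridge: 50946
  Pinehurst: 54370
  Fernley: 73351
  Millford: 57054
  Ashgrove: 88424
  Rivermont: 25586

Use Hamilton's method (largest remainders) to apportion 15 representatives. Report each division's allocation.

Stonebridge: 2; Pinehurst: 2; Fernley: 3; Millford: 3; Ashgrove: 4; Rivermont: 1

Total 349731; standard divisor 349731/15 ≈ 23315.4.
Standard quotas: Stonebridge 2.1851, Pinehurst 2.3319, Fernley 3.1460, Millford 2.4471, Ashgrove 3.7925, Rivermont 1.0974.
Lower quotas: Stonebridge 2, Pinehurst 2, Fernley 3, Millford 2, Ashgrove 3, Rivermont 1 (sum 13, leaving 2 seats).
Remainders in descending order: Ashgrove 0.7925, Millford 0.4471, Pinehurst 0.3319, Stonebridge 0.1851, Fernley 0.1460, Rivermont 0.0974.
Largest remainders: Ashgrove, Millford receive the extra seats.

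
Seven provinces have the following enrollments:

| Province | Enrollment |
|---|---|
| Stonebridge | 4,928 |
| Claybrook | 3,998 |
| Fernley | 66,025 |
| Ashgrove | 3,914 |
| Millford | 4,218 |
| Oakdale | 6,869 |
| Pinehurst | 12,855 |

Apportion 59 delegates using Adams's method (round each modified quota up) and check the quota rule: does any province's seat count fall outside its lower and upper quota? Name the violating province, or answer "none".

Fernley

Standard quotas: Stonebridge 2.828, Claybrook 2.294, Fernley 37.891, Ashgrove 2.246, Millford 2.421, Oakdale 3.942, Pinehurst 7.377.
Adams allocation: Stonebridge 3, Claybrook 3, Fernley 36, Ashgrove 3, Millford 3, Oakdale 4, Pinehurst 7.
Fernley has quota 37.891 (lower 37, upper 38) but receives 36 — outside the quota interval.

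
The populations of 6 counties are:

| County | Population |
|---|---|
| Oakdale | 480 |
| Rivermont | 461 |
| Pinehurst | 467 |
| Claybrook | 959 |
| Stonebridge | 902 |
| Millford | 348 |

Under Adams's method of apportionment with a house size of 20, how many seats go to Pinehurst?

3

Standard divisor 3617/20 ≈ 180.85; standard quotas: Oakdale 2.654, Rivermont 2.549, Pinehurst 2.582, Claybrook 5.303, Stonebridge 4.988, Millford 1.924.
Rounding up gives 3, 3, 3, 6, 5, 2 = 22 seats, so the divisor must be adjusted.
With modified divisor 228: modified quotas Oakdale 2.105, Rivermont 2.022, Pinehurst 2.048, Claybrook 4.206, Stonebridge 3.956, Millford 1.526.
Rounding up: Oakdale 3, Rivermont 3, Pinehurst 3, Claybrook 5, Stonebridge 4, Millford 2 (total 20).
Pinehurst receives 3.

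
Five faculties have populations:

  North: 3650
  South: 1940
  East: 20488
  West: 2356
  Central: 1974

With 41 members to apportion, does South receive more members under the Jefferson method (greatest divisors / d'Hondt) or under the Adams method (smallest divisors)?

Jefferson: North 5, South 2, East 29, West 3, Central 2.
Adams: North 5, South 3, East 27, West 3, Central 3.
South gets 2 under Jefferson and 3 under Adams.

Adams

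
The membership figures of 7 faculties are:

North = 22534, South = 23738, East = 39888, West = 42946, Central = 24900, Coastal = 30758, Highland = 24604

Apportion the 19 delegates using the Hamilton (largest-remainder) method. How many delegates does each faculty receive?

Standard divisor: 209368 ÷ 19 ≈ 11019.368.
Standard quotas: North 2.0449, South 2.1542, East 3.6198, West 3.8973, Central 2.2597, Coastal 2.7913, Highland 2.2328.
Lower quotas: North 2, South 2, East 3, West 3, Central 2, Coastal 2, Highland 2 (sum 16, leaving 3 seats).
Remainders in descending order: West 0.8973, Coastal 0.7913, East 0.6198, Central 0.2597, Highland 0.2328, South 0.1542, North 0.0449.
Largest remainders: West, Coastal, East receive the extra seats.

North=2, South=2, East=4, West=4, Central=2, Coastal=3, Highland=2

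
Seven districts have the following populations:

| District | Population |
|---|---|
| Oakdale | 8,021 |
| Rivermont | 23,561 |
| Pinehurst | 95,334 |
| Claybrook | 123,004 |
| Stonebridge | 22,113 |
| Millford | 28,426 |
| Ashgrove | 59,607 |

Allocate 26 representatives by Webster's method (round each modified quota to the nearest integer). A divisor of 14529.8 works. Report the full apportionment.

With modified divisor 14529.8: modified quotas Oakdale 0.552, Rivermont 1.622, Pinehurst 6.561, Claybrook 8.466, Stonebridge 1.522, Millford 1.956, Ashgrove 4.102.
Rounding to the nearest integer: Oakdale 1, Rivermont 2, Pinehurst 7, Claybrook 8, Stonebridge 2, Millford 2, Ashgrove 4 (total 26).

Oakdale 1, Rivermont 2, Pinehurst 7, Claybrook 8, Stonebridge 2, Millford 2, Ashgrove 4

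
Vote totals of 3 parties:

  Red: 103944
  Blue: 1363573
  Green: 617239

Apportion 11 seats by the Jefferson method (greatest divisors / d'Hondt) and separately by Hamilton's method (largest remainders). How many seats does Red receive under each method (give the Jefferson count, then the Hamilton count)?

Jefferson: Red 0, Blue 8, Green 3.
Hamilton: Red 1, Blue 7, Green 3.
Red gets 0 under Jefferson and 1 under Hamilton.

0 and 1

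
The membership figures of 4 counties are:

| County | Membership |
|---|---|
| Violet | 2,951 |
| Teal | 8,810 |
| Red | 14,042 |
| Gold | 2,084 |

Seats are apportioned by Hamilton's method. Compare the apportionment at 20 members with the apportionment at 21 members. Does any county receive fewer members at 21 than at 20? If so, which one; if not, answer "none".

Gold

At 20 seats: Violet 2, Teal 6, Red 10, Gold 2.
At 21 seats: Violet 2, Teal 7, Red 11, Gold 1.
Gold drops from 2 to 1.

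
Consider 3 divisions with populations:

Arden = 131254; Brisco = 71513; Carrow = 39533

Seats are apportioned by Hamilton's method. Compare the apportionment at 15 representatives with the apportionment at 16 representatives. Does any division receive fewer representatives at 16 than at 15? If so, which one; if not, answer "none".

At 15 seats: Arden 8, Brisco 4, Carrow 3.
At 16 seats: Arden 9, Brisco 5, Carrow 2.
Carrow drops from 3 to 2.

Carrow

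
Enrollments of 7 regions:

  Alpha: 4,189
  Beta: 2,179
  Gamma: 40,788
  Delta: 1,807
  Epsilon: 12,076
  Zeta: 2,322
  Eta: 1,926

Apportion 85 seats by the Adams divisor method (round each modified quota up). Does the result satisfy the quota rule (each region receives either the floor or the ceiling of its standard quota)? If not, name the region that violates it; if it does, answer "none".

Standard quotas: Alpha 5.454, Beta 2.837, Gamma 53.104, Delta 2.353, Epsilon 15.722, Zeta 3.023, Eta 2.508.
Adams allocation: Alpha 6, Beta 3, Gamma 51, Delta 3, Epsilon 16, Zeta 3, Eta 3.
Gamma has quota 53.104 (lower 53, upper 54) but receives 51 — outside the quota interval.

Gamma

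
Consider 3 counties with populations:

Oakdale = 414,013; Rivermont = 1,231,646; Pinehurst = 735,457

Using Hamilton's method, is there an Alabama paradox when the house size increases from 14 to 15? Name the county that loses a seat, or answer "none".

Oakdale

At 14 seats: Oakdale 3, Rivermont 7, Pinehurst 4.
At 15 seats: Oakdale 2, Rivermont 8, Pinehurst 5.
Oakdale drops from 3 to 2.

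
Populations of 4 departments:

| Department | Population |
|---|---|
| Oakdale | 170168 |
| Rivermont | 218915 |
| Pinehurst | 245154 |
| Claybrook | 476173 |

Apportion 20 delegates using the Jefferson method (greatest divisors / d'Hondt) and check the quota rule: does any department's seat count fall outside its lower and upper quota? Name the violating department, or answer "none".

Standard quotas: Oakdale 3.065, Rivermont 3.943, Pinehurst 4.416, Claybrook 8.577.
Jefferson allocation: Oakdale 3, Rivermont 4, Pinehurst 4, Claybrook 9.
Every allocation lies between the lower and upper quota.

none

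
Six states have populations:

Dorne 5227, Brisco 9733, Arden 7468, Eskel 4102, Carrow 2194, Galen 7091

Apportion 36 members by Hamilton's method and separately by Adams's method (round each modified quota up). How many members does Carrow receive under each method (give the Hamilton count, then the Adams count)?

Hamilton: Dorne 5, Brisco 10, Arden 8, Eskel 4, Carrow 2, Galen 7.
Adams: Dorne 5, Brisco 10, Arden 7, Eskel 4, Carrow 3, Galen 7.
Carrow gets 2 under Hamilton and 3 under Adams.

2 and 3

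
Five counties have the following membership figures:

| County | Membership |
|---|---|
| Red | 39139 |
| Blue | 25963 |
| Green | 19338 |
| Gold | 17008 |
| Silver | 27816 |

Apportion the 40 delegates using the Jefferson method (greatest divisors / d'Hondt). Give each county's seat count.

Standard divisor 129264/40 ≈ 3231.6; standard quotas: Red 12.111, Blue 8.034, Green 5.984, Gold 5.263, Silver 8.608.
Rounding down gives 12, 8, 5, 5, 8 = 38 seats, so the divisor must be adjusted.
With modified divisor 3050: modified quotas Red 12.832, Blue 8.512, Green 6.340, Gold 5.576, Silver 9.120.
Rounding down: Red 12, Blue 8, Green 6, Gold 5, Silver 9 (total 40).

Red 12, Blue 8, Green 6, Gold 5, Silver 9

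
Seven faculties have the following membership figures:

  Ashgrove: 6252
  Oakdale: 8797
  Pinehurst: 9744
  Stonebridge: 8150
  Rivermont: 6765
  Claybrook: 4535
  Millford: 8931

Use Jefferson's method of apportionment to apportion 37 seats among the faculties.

Ashgrove 4; Oakdale 6; Pinehurst 7; Stonebridge 6; Rivermont 5; Claybrook 3; Millford 6

Standard divisor 53174/37 ≈ 1437.135; standard quotas: Ashgrove 4.350, Oakdale 6.121, Pinehurst 6.780, Stonebridge 5.671, Rivermont 4.707, Claybrook 3.156, Millford 6.214.
Rounding down gives 4, 6, 6, 5, 4, 3, 6 = 34 seats, so the divisor must be adjusted.
With modified divisor 1300: modified quotas Ashgrove 4.809, Oakdale 6.767, Pinehurst 7.495, Stonebridge 6.269, Rivermont 5.204, Claybrook 3.488, Millford 6.870.
Rounding down: Ashgrove 4, Oakdale 6, Pinehurst 7, Stonebridge 6, Rivermont 5, Claybrook 3, Millford 6 (total 37).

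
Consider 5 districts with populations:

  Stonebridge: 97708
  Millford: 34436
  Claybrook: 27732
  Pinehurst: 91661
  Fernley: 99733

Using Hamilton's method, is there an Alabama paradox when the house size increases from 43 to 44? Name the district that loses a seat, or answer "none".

At 43 seats: Stonebridge 12, Millford 4, Claybrook 4, Pinehurst 11, Fernley 12.
At 44 seats: Stonebridge 12, Millford 4, Claybrook 3, Pinehurst 12, Fernley 13.
Claybrook drops from 4 to 3.

Claybrook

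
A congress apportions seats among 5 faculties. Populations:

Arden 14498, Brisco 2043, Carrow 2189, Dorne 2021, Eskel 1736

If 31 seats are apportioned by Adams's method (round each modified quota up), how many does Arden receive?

Standard divisor 22487/31 ≈ 725.387; standard quotas: Arden 19.987, Brisco 2.816, Carrow 3.018, Dorne 2.786, Eskel 2.393.
Rounding up gives 20, 3, 4, 3, 3 = 33 seats, so the divisor must be adjusted.
With modified divisor 800: modified quotas Arden 18.122, Brisco 2.554, Carrow 2.736, Dorne 2.526, Eskel 2.170.
Rounding up: Arden 19, Brisco 3, Carrow 3, Dorne 3, Eskel 3 (total 31).
Arden receives 19.

19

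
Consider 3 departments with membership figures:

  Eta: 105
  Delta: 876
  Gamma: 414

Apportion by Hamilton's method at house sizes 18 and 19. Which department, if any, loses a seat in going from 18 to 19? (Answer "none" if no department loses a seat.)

Eta

At 18 seats: Eta 2, Delta 11, Gamma 5.
At 19 seats: Eta 1, Delta 12, Gamma 6.
Eta drops from 2 to 1.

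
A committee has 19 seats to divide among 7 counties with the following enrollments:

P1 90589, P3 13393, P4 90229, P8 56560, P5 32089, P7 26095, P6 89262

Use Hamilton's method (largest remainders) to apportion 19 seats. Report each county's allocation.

Standard divisor: 398217 ÷ 19 ≈ 20958.789.
Standard quotas: P1 4.3222, P3 0.6390, P4 4.3051, P8 2.6986, P5 1.5311, P7 1.2451, P6 4.2589.
Lower quotas: P1 4, P3 0, P4 4, P8 2, P5 1, P7 1, P6 4 (sum 16, leaving 3 seats).
Remainders in descending order: P8 0.6986, P3 0.6390, P5 0.5311, P1 0.3222, P4 0.3051, P6 0.2589, P7 0.2451.
Largest remainders: P8, P3, P5 receive the extra seats.

P1=4, P3=1, P4=4, P8=3, P5=2, P7=1, P6=4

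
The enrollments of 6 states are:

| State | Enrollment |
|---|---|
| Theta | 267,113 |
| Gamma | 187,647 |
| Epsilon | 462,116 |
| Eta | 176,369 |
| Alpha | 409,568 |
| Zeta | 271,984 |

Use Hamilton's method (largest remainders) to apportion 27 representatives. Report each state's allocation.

Theta=4, Gamma=3, Epsilon=7, Eta=3, Alpha=6, Zeta=4

Total 1774797; standard divisor 1774797/27 ≈ 65733.222.
Standard quotas: Theta 4.0636, Gamma 2.8547, Epsilon 7.0302, Eta 2.6831, Alpha 6.2308, Zeta 4.1377.
Lower quotas: Theta 4, Gamma 2, Epsilon 7, Eta 2, Alpha 6, Zeta 4 (sum 25, leaving 2 seats).
Remainders in descending order: Gamma 0.8547, Eta 0.6831, Alpha 0.2308, Zeta 0.1377, Theta 0.0636, Epsilon 0.0302.
Largest remainders: Gamma, Eta receive the extra seats.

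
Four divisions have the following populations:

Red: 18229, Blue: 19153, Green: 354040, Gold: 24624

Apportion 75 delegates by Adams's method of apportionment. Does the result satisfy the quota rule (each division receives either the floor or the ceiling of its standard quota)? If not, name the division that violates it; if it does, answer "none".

Standard quotas: Red 3.286, Blue 3.453, Green 63.822, Gold 4.439.
Adams allocation: Red 4, Blue 4, Green 62, Gold 5.
Green has quota 63.822 (lower 63, upper 64) but receives 62 — outside the quota interval.

Green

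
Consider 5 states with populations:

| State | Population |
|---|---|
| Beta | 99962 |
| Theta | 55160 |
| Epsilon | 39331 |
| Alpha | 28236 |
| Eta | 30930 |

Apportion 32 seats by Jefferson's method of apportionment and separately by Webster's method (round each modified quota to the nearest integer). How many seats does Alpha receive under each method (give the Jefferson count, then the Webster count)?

Jefferson: Beta 13, Theta 7, Epsilon 5, Alpha 3, Eta 4.
Webster: Beta 12, Theta 7, Epsilon 5, Alpha 4, Eta 4.
Alpha gets 3 under Jefferson and 4 under Webster.

3 and 4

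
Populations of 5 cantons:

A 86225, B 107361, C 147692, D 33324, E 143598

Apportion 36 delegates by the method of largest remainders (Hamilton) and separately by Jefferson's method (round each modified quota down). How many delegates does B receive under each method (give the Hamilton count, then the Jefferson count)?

Hamilton: A 6, B 8, C 10, D 2, E 10.
Jefferson: A 6, B 7, C 11, D 2, E 10.
B gets 8 under Hamilton and 7 under Jefferson.

8 and 7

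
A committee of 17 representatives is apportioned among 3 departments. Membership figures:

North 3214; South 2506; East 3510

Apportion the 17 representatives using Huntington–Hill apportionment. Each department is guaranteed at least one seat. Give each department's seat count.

North=6, South=5, East=6

With divisor 551: modified quotas North 5.833, South 4.548, East 6.370.
Geometric-mean thresholds: North √(5·6)=5.477, South √(4·5)=4.472, East √(6·7)=6.481.
Each quota rounded against its threshold gives North 6, South 5, East 6 (total 17).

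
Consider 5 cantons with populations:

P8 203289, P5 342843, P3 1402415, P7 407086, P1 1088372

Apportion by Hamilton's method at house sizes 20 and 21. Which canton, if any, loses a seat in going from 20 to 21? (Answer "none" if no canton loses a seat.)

P7

At 20 seats: P8 1, P5 2, P3 8, P7 3, P1 6.
At 21 seats: P8 1, P5 2, P3 9, P7 2, P1 7.
P7 drops from 3 to 2.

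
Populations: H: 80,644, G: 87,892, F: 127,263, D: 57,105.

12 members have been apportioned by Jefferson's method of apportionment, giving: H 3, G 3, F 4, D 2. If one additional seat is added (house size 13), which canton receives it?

Priority for the next seat is population ÷ (current seats + 1).
Priorities: H 20161.000, G 21973.000, F 25452.600, D 19035.000.
Highest priority: F.

F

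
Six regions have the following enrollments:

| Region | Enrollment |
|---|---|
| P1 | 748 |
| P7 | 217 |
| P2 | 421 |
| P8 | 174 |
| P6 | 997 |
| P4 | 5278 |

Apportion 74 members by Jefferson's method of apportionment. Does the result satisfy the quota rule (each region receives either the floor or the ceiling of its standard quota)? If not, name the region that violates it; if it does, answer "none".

P4

Standard quotas: P1 7.065, P7 2.050, P2 3.976, P8 1.643, P6 9.416, P4 49.850.
Jefferson allocation: P1 7, P7 2, P2 4, P8 1, P6 9, P4 51.
P4 has quota 49.850 (lower 49, upper 50) but receives 51 — outside the quota interval.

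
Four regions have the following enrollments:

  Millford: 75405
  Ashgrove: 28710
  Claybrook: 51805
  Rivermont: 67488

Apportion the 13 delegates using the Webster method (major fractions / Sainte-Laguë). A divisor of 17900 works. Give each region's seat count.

Millford 4, Ashgrove 2, Claybrook 3, Rivermont 4

With modified divisor 17900: modified quotas Millford 4.213, Ashgrove 1.604, Claybrook 2.894, Rivermont 3.770.
Rounding to the nearest integer: Millford 4, Ashgrove 2, Claybrook 3, Rivermont 4 (total 13).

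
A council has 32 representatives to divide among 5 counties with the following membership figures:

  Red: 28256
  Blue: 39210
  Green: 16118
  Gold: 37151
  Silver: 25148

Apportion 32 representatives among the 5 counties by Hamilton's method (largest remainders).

Red 6, Blue 9, Green 4, Gold 8, Silver 5

Total 145883; standard divisor 145883/32 ≈ 4558.844.
Standard quotas: Red 6.1981, Blue 8.6009, Green 3.5355, Gold 8.1492, Silver 5.5163.
Lower quotas: Red 6, Blue 8, Green 3, Gold 8, Silver 5 (sum 30, leaving 2 seats).
Remainders in descending order: Blue 0.6009, Green 0.5355, Silver 0.5163, Red 0.1981, Gold 0.1492.
Largest remainders: Blue, Green receive the extra seats.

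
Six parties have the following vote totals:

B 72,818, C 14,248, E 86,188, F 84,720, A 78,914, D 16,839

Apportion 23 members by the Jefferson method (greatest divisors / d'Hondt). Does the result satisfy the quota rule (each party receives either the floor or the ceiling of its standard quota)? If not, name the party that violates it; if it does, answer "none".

Standard quotas: B 4.735, C 0.926, E 5.604, F 5.509, A 5.131, D 1.095.
Jefferson allocation: B 5, C 1, E 6, F 5, A 5, D 1.
Every allocation lies between the lower and upper quota.

none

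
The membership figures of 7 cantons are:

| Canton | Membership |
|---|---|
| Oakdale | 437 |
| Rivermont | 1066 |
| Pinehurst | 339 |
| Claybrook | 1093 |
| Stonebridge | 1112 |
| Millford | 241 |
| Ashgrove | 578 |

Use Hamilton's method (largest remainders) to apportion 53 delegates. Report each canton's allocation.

Total 4866; standard divisor 4866/53 ≈ 91.811.
Standard quotas: Oakdale 4.760, Rivermont 11.611, Pinehurst 3.692, Claybrook 11.905, Stonebridge 12.112, Millford 2.625, Ashgrove 6.296.
Lower quotas: Oakdale 4, Rivermont 11, Pinehurst 3, Claybrook 11, Stonebridge 12, Millford 2, Ashgrove 6 (sum 49, leaving 4 seats).
Remainders in descending order: Claybrook 0.905, Oakdale 0.760, Pinehurst 0.692, Millford 0.625, Rivermont 0.611, Ashgrove 0.296, Stonebridge 0.112.
The surplus seats go to Claybrook, Oakdale, Pinehurst, Millford.

Oakdale: 5, Rivermont: 11, Pinehurst: 4, Claybrook: 12, Stonebridge: 12, Millford: 3, Ashgrove: 6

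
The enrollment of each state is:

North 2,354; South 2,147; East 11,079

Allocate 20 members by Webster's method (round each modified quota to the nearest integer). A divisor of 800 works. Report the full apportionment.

With modified divisor 800: modified quotas North 2.942, South 2.684, East 13.849.
Rounding to the nearest integer: North 3, South 3, East 14 (total 20).

North 3, South 3, East 14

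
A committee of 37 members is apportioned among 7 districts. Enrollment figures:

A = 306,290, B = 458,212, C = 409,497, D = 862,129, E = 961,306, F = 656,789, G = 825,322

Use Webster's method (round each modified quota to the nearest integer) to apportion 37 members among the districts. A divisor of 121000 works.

With modified divisor 121000: modified quotas A 2.531, B 3.787, C 3.384, D 7.125, E 7.945, F 5.428, G 6.821.
Rounding to the nearest integer: A 3, B 4, C 3, D 7, E 8, F 5, G 7 (total 37).

A 3, B 4, C 3, D 7, E 8, F 5, G 7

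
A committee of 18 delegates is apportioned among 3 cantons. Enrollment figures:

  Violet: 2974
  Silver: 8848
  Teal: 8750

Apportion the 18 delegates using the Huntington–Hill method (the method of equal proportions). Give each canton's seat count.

Violet 3; Silver 8; Teal 7

With divisor 1176: modified quotas Violet 2.529, Silver 7.524, Teal 7.440.
Geometric-mean thresholds: Violet √(2·3)=2.449, Silver √(7·8)=7.483, Teal √(7·8)=7.483.
Each quota rounded against its threshold gives Violet 3, Silver 8, Teal 7 (total 18).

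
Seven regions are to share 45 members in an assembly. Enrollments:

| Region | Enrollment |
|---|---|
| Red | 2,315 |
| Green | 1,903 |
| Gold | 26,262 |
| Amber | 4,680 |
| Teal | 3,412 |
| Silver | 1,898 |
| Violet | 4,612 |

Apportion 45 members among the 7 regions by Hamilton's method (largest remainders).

Red=2, Green=2, Gold=26, Amber=5, Teal=3, Silver=2, Violet=5

Standard divisor: 45082 ÷ 45 ≈ 1001.822.
Standard quotas: Red 2.3108, Green 1.8995, Gold 26.2142, Amber 4.6715, Teal 3.4058, Silver 1.8945, Violet 4.6036.
Lower quotas: Red 2, Green 1, Gold 26, Amber 4, Teal 3, Silver 1, Violet 4 (sum 41, leaving 4 seats).
Remainders in descending order: Green 0.8995, Silver 0.8945, Amber 0.6715, Violet 0.6036, Teal 0.4058, Red 0.3108, Gold 0.2142.
The surplus seats go to Green, Silver, Amber, Violet.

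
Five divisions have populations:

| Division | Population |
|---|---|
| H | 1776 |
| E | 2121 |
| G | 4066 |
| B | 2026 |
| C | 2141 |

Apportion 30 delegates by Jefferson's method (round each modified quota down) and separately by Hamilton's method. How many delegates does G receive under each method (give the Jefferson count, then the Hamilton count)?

11 and 10

Jefferson: H 4, E 5, G 11, B 5, C 5.
Hamilton: H 5, E 5, G 10, B 5, C 5.
G gets 11 under Jefferson and 10 under Hamilton.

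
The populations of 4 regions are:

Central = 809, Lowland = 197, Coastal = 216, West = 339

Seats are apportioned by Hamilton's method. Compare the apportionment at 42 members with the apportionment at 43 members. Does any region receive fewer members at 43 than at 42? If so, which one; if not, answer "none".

At 42 seats: Central 22, Lowland 5, Coastal 6, West 9.
At 43 seats: Central 22, Lowland 6, Coastal 6, West 9.
No region's allocation decreased.

none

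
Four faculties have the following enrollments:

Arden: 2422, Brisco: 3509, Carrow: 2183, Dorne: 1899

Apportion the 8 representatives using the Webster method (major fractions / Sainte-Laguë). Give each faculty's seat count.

Arden 2, Brisco 3, Carrow 2, Dorne 1

Standard divisor 10013/8 ≈ 1251.625; standard quotas: Arden 1.935, Brisco 2.804, Carrow 1.744, Dorne 1.517.
Rounding to the nearest integer gives 2, 3, 2, 2 = 9 seats, so the divisor must be adjusted.
With modified divisor 1300: modified quotas Arden 1.863, Brisco 2.699, Carrow 1.679, Dorne 1.461.
Rounding to the nearest integer: Arden 2, Brisco 3, Carrow 2, Dorne 1 (total 8).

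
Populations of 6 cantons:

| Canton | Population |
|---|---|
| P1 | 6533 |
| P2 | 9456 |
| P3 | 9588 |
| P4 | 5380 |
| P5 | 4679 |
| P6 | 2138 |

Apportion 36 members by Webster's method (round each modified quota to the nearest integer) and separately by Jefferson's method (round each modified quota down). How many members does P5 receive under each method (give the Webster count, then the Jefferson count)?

Webster: P1 6, P2 9, P3 9, P4 5, P5 5, P6 2.
Jefferson: P1 6, P2 9, P3 10, P4 5, P5 4, P6 2.
P5 gets 5 under Webster and 4 under Jefferson.

5 and 4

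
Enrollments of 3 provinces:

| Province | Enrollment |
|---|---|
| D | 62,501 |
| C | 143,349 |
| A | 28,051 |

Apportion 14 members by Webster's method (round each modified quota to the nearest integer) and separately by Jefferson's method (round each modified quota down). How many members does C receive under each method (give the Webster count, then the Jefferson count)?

Webster: D 4, C 8, A 2.
Jefferson: D 4, C 9, A 1.
C gets 8 under Webster and 9 under Jefferson.

8 and 9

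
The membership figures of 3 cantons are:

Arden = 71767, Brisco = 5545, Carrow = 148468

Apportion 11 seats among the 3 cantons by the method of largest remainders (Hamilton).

The standard divisor is 225780/11 ≈ 20525.455.
Standard quotas: Arden 3.4965, Brisco 0.2702, Carrow 7.2334.
Lower quotas: Arden 3, Brisco 0, Carrow 7 (sum 10, leaving 1 seat).
Remainders in descending order: Arden 0.4965, Brisco 0.2702, Carrow 0.2334.
Largest remainder: Arden receives the extra seat.

Arden: 4, Brisco: 0, Carrow: 7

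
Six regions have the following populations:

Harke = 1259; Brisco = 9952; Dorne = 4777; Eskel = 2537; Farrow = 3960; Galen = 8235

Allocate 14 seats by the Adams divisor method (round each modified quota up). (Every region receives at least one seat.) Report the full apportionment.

Harke=1; Brisco=4; Dorne=2; Eskel=1; Farrow=2; Galen=4

Standard divisor 30720/14 ≈ 2194.286; standard quotas: Harke 0.574, Brisco 4.535, Dorne 2.177, Eskel 1.156, Farrow 1.805, Galen 3.753.
Rounding up gives 1, 5, 3, 2, 2, 4 = 17 seats, so the divisor must be adjusted.
With modified divisor 2600: modified quotas Harke 0.484, Brisco 3.828, Dorne 1.837, Eskel 0.976, Farrow 1.523, Galen 3.167.
Rounding up: Harke 1, Brisco 4, Dorne 2, Eskel 1, Farrow 2, Galen 4 (total 14).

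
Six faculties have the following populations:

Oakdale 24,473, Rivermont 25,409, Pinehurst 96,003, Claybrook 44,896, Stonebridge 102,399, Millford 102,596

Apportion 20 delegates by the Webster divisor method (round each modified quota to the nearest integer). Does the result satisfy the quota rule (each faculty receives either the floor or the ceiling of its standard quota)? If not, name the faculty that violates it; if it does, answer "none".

Standard quotas: Oakdale 1.237, Rivermont 1.284, Pinehurst 4.851, Claybrook 2.269, Stonebridge 5.175, Millford 5.185.
Webster allocation: Oakdale 1, Rivermont 1, Pinehurst 5, Claybrook 2, Stonebridge 5, Millford 6.
Every allocation lies between the lower and upper quota.

none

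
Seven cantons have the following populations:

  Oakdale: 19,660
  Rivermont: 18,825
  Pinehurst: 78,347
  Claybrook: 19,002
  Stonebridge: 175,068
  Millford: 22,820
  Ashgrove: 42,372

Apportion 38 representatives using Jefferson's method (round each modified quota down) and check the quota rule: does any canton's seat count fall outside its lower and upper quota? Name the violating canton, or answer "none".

none

Standard quotas: Oakdale 1.986, Rivermont 1.902, Pinehurst 7.916, Claybrook 1.920, Stonebridge 17.689, Millford 2.306, Ashgrove 4.281.
Jefferson allocation: Oakdale 2, Rivermont 2, Pinehurst 8, Claybrook 2, Stonebridge 18, Millford 2, Ashgrove 4.
Every allocation lies between the lower and upper quota.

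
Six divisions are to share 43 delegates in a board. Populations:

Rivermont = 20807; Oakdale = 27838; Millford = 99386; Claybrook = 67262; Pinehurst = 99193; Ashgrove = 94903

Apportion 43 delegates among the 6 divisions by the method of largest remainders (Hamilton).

Standard divisor: 409389 ÷ 43 ≈ 9520.674.
Standard quotas: Rivermont 2.1855, Oakdale 2.9240, Millford 10.4390, Claybrook 7.0648, Pinehurst 10.4187, Ashgrove 9.9681.
Lower quotas: Rivermont 2, Oakdale 2, Millford 10, Claybrook 7, Pinehurst 10, Ashgrove 9 (sum 40, leaving 3 seats).
Remainders in descending order: Ashgrove 0.9681, Oakdale 0.9240, Millford 0.4390, Pinehurst 0.4187, Rivermont 0.1855, Claybrook 0.0648.
The surplus seats go to Ashgrove, Oakdale, Millford.

Rivermont 2, Oakdale 3, Millford 11, Claybrook 7, Pinehurst 10, Ashgrove 10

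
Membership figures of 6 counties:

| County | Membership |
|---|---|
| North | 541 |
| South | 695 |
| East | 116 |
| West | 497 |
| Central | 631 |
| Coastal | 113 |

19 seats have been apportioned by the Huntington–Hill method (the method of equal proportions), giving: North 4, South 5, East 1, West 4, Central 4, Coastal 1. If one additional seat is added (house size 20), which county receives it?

Central

Priority for the next seat is population ÷ (√(s·(s+1))).
Priorities: North 120.971, South 126.889, East 82.024, West 111.133, Central 141.096, Coastal 79.903.
Highest priority: Central.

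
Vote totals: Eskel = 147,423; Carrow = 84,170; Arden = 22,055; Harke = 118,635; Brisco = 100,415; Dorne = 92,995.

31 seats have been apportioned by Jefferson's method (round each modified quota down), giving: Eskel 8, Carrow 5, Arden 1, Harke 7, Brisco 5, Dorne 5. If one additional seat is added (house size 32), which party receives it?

Priority for the next seat is population ÷ (current seats + 1).
Priorities: Eskel 16380.333, Carrow 14028.333, Arden 11027.500, Harke 14829.375, Brisco 16735.833, Dorne 15499.167.
Highest priority: Brisco.

Brisco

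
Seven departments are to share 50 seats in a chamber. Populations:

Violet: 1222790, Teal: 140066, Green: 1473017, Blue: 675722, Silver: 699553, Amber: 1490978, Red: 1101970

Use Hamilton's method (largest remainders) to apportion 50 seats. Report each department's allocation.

Total 6804096; standard divisor 6804096/50 ≈ 136081.92.
Standard quotas: Violet 8.9857, Teal 1.0293, Green 10.8245, Blue 4.9656, Silver 5.1407, Amber 10.9565, Red 8.0978.
Lower quotas: Violet 8, Teal 1, Green 10, Blue 4, Silver 5, Amber 10, Red 8 (sum 46, leaving 4 seats).
Remainders in descending order: Violet 0.9857, Blue 0.9656, Amber 0.9565, Green 0.8245, Silver 0.1407, Red 0.0978, Teal 0.0293.
The surplus seats go to Violet, Blue, Amber, Green.

Violet 9, Teal 1, Green 11, Blue 5, Silver 5, Amber 11, Red 8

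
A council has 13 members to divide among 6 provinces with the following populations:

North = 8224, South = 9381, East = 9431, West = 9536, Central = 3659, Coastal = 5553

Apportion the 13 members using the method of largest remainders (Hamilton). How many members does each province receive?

North=2; South=3; East=3; West=3; Central=1; Coastal=1

Total 45784; standard divisor 45784/13 ≈ 3521.846.
Standard quotas: North 2.3351, South 2.6637, East 2.6779, West 2.7077, Central 1.0389, Coastal 1.5767.
Lower quotas: North 2, South 2, East 2, West 2, Central 1, Coastal 1 (sum 10, leaving 3 seats).
Remainders in descending order: West 0.7077, East 0.6779, South 0.6637, Coastal 0.5767, North 0.3351, Central 0.0389.
The surplus seats go to West, East, South.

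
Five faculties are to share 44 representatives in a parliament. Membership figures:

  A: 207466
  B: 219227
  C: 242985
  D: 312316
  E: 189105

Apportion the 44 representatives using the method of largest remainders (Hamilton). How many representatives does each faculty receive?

A 8, B 8, C 9, D 12, E 7

Total 1171099; standard divisor 1171099/44 ≈ 26615.886.
Standard quotas: A 7.7948, B 8.2367, C 9.1293, D 11.7342, E 7.1050.
Lower quotas: A 7, B 8, C 9, D 11, E 7 (sum 42, leaving 2 seats).
Remainders in descending order: A 0.7948, D 0.7342, B 0.2367, C 0.1293, E 0.1050.
The surplus seats go to A, D.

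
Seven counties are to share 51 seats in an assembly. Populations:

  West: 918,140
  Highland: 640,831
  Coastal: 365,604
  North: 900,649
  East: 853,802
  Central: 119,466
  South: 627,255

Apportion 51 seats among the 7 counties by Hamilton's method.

Total 4425747; standard divisor 4425747/51 ≈ 86779.353.
Standard quotas: West 10.5802, Highland 7.3846, Coastal 4.2130, North 10.3786, East 9.8388, Central 1.3767, South 7.2282.
Lower quotas: West 10, Highland 7, Coastal 4, North 10, East 9, Central 1, South 7 (sum 48, leaving 3 seats).
Remainders in descending order: East 0.8388, West 0.5802, Highland 0.3846, North 0.3786, Central 0.3767, South 0.2282, Coastal 0.2130.
Largest remainders: East, West, Highland receive the extra seats.

West 11; Highland 8; Coastal 4; North 10; East 10; Central 1; South 7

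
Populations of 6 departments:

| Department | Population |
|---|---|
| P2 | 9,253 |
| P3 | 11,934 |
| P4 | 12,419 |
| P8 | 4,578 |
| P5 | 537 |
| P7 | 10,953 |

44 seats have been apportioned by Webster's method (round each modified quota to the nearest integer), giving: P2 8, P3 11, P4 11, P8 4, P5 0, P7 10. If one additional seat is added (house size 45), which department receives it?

Priority for the next seat is population ÷ (current seats + 0.5).
Priorities: P2 1088.588, P3 1037.739, P4 1079.913, P8 1017.333, P5 1074.000, P7 1043.143.
Highest priority: P2.

P2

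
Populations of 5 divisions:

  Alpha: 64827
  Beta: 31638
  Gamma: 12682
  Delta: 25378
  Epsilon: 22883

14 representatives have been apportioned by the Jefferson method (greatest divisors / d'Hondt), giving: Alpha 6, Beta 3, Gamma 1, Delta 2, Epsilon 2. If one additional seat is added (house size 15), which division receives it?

Priority for the next seat is population ÷ (current seats + 1).
Priorities: Alpha 9261.000, Beta 7909.500, Gamma 6341.000, Delta 8459.333, Epsilon 7627.667.
Highest priority: Alpha.

Alpha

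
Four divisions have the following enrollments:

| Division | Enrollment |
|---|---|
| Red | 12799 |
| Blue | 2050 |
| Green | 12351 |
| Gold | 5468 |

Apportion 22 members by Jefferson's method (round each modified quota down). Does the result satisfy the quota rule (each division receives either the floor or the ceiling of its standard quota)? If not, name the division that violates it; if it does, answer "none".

Standard quotas: Red 8.619, Blue 1.381, Green 8.318, Gold 3.682.
Jefferson allocation: Red 9, Blue 1, Green 9, Gold 3.
Every allocation lies between the lower and upper quota.

none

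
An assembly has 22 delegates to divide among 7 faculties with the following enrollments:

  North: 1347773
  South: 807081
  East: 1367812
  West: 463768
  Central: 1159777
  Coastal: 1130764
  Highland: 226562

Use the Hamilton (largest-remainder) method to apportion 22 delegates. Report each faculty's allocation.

Standard divisor: 6503537 ÷ 22 ≈ 295615.318.
Standard quotas: North 4.5592, South 2.7302, East 4.6270, West 1.5688, Central 3.9233, Coastal 3.8251, Highland 0.7664.
Lower quotas: North 4, South 2, East 4, West 1, Central 3, Coastal 3, Highland 0 (sum 17, leaving 5 seats).
Remainders in descending order: Central 0.9233, Coastal 0.8251, Highland 0.7664, South 0.7302, East 0.6270, West 0.5688, North 0.5592.
Largest remainders: Central, Coastal, Highland, South, East receive the extra seats.

North: 4, South: 3, East: 5, West: 1, Central: 4, Coastal: 4, Highland: 1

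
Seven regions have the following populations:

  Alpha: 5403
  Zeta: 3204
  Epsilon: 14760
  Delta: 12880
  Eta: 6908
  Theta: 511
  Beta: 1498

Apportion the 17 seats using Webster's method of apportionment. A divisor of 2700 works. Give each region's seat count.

Alpha=2, Zeta=1, Epsilon=5, Delta=5, Eta=3, Theta=0, Beta=1

With modified divisor 2700: modified quotas Alpha 2.001, Zeta 1.187, Epsilon 5.467, Delta 4.770, Eta 2.559, Theta 0.189, Beta 0.555.
Rounding to the nearest integer: Alpha 2, Zeta 1, Epsilon 5, Delta 5, Eta 3, Theta 0, Beta 1 (total 17).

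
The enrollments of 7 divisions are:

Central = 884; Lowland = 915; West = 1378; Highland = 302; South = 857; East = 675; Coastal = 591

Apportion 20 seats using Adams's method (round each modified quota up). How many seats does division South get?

Standard divisor 5602/20 ≈ 280.1; standard quotas: Central 3.156, Lowland 3.267, West 4.920, Highland 1.078, South 3.060, East 2.410, Coastal 2.110.
Rounding up gives 4, 4, 5, 2, 4, 3, 3 = 25 seats, so the divisor must be adjusted.
With modified divisor 320: modified quotas Central 2.763, Lowland 2.859, West 4.306, Highland 0.944, South 2.678, East 2.109, Coastal 1.847.
Rounding up: Central 3, Lowland 3, West 5, Highland 1, South 3, East 3, Coastal 2 (total 20).
South receives 3.

3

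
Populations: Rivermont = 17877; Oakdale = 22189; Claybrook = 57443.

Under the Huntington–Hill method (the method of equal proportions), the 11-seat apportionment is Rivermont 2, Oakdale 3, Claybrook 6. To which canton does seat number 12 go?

Claybrook

Priority for the next seat is population ÷ (√(s·(s+1))).
Priorities: Rivermont 7298.255, Oakdale 6405.413, Claybrook 8863.647.
Highest priority: Claybrook.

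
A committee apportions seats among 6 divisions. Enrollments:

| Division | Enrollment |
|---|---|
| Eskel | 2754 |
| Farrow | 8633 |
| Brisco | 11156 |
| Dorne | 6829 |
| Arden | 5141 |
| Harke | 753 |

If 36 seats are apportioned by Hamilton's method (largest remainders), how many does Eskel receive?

3

The standard divisor is 35266/36 ≈ 979.611.
Standard quotas: Eskel 2.8113, Farrow 8.8127, Brisco 11.3882, Dorne 6.9711, Arden 5.2480, Harke 0.7687.
Lower quotas: Eskel 2, Farrow 8, Brisco 11, Dorne 6, Arden 5, Harke 0 (sum 32, leaving 4 seats).
Remainders in descending order: Dorne 0.9711, Farrow 0.8127, Eskel 0.8113, Harke 0.7687, Brisco 0.3882, Arden 0.2480.
Largest remainders: Dorne, Farrow, Eskel, Harke receive the extra seats.
Eskel receives 3.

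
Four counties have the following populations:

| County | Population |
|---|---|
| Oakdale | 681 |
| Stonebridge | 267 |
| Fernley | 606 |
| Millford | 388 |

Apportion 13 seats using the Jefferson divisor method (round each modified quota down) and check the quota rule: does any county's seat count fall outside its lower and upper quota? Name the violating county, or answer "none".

none

Standard quotas: Oakdale 4.559, Stonebridge 1.787, Fernley 4.057, Millford 2.597.
Jefferson allocation: Oakdale 5, Stonebridge 2, Fernley 4, Millford 2.
Every allocation lies between the lower and upper quota.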